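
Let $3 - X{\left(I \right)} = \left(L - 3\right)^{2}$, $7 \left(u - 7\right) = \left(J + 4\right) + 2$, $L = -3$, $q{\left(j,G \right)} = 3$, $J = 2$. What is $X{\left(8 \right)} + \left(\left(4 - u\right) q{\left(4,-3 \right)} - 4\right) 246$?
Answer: $- \frac{28521}{7} \approx -4074.4$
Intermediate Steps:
$u = \frac{57}{7}$ ($u = 7 + \frac{\left(2 + 4\right) + 2}{7} = 7 + \frac{6 + 2}{7} = 7 + \frac{1}{7} \cdot 8 = 7 + \frac{8}{7} = \frac{57}{7} \approx 8.1429$)
$X{\left(I \right)} = -33$ ($X{\left(I \right)} = 3 - \left(-3 - 3\right)^{2} = 3 - \left(-6\right)^{2} = 3 - 36 = -33$)
$X{\left(8 \right)} + \left(\left(4 - u\right) q{\left(4,-3 \right)} - 4\right) 246 = -33 + \left(\left(4 - \frac{57}{7}\right) 3 - 4\right) 246 = -33 + \left(\left(- \frac{29}{7}\right) 3 - 4\right) 246 = -33 + \left(- \frac{87}{7} - 4\right) 246 = -33 - \frac{28290}{7} = - \frac{28521}{7}$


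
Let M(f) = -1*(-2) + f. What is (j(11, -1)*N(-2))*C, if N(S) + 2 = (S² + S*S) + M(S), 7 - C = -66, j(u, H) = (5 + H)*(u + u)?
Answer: 38544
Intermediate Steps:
M(f) = 2 + f
j(u, H) = 2*u*(5 + H) (j(u, H) = (5 + H)*(2*u) = 2*u*(5 + H))
C = 73 (C = 7 - 1*(-66) = 7 + 66 = 73)
N(S) = S + 2*S² (N(S) = -2 + ((S² + S*S) + (2 + S)) = -2 + ((S² + S²) + (2 + S)) = -2 + (2*S² + (2 + S)) = -2 + (2 + S + 2*S²) = S + 2*S²)
(j(11, -1)*N(-2))*C = ((2*11*(5 - 1))*(-2*(1 + 2*(-2))))*73 = ((2*11*4)*(-2*(1 - 4)))*73 = (88*(-2*(-3)))*73 = (88*6)*73 = 528*73 = 38544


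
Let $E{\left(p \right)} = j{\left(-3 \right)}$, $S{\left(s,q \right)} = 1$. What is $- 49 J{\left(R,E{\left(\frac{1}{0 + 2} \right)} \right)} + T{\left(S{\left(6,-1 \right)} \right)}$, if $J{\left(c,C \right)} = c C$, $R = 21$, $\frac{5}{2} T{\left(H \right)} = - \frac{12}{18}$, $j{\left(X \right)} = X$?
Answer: $\frac{46301}{15} \approx 3086.7$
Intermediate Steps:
$E{\left(p \right)} = -3$
$T{\left(H \right)} = - \frac{4}{15}$ ($T{\left(H \right)} = \frac{2 \left(- \frac{12}{18}\right)}{5} = \frac{2 \left(\left(-12\right) \frac{1}{18}\right)}{5} = \frac{2}{5} \left(- \frac{2}{3}\right) = - \frac{4}{15}$)
$J{\left(c,C \right)} = C c$
$- 49 J{\left(R,E{\left(\frac{1}{0 + 2} \right)} \right)} + T{\left(S{\left(6,-1 \right)} \right)} = - 49 \left(\left(-3\right) 21\right) - \frac{4}{15} = \left(-49\right) \left(-63\right) - \frac{4}{15} = 3087 - \frac{4}{15} = \frac{46301}{15}$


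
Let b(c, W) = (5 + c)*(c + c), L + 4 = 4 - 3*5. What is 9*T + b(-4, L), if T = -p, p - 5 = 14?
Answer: -179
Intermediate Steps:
p = 19 (p = 5 + 14 = 19)
L = -15 (L = -4 + (4 - 3*5) = -4 + (4 - 15) = -4 - 11 = -15)
T = -19 (T = -1*19 = -19)
b(c, W) = 2*c*(5 + c) (b(c, W) = (5 + c)*(2*c) = 2*c*(5 + c))
9*T + b(-4, L) = 9*(-19) + 2*(-4)*(5 - 4) = -171 + 2*(-4)*1 = -171 - 8 = -179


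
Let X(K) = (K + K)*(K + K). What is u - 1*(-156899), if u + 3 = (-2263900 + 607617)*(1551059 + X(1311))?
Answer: -13955745992973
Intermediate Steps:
X(K) = 4*K**2 (X(K) = (2*K)*(2*K) = 4*K**2)
u = -13955746149872 (u = -3 + (-2263900 + 607617)*(1551059 + 4*1311**2) = -3 - 1656283*(1551059 + 4*1718721) = -3 - 1656283*(1551059 + 6874884) = -3 - 1656283*8425943 = -3 - 13955746149869 = -13955746149872)
u - 1*(-156899) = -13955746149872 - 1*(-156899) = -13955746149872 + 156899 = -13955745992973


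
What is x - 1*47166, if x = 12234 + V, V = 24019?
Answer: -10913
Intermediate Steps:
x = 36253 (x = 12234 + 24019 = 36253)
x - 1*47166 = 36253 - 1*47166 = 36253 - 47166 = -10913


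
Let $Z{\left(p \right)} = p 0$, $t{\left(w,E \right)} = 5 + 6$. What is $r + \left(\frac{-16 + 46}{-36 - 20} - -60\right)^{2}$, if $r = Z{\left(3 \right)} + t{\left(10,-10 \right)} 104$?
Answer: $\frac{3669121}{784} \approx 4680.0$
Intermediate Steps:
$t{\left(w,E \right)} = 11$
$Z{\left(p \right)} = 0$
$r = 1144$ ($r = 0 + 11 \cdot 104 = 0 + 1144 = 1144$)
$r + \left(\frac{-16 + 46}{-36 - 20} - -60\right)^{2} = 1144 + \left(\frac{-16 + 46}{-36 - 20} - -60\right)^{2} = 1144 + \left(\frac{30}{-56} + 60\right)^{2} = 1144 + \left(30 \left(- \frac{1}{56}\right) + 60\right)^{2} = 1144 + \left(- \frac{15}{28} + 60\right)^{2} = 1144 + \left(\frac{1665}{28}\right)^{2} = 1144 + \frac{2772225}{784} = \frac{3669121}{784}$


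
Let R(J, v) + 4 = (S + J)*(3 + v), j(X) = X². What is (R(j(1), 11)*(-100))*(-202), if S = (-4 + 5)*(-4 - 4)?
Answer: -2060400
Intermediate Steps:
S = -8 (S = 1*(-8) = -8)
R(J, v) = -4 + (-8 + J)*(3 + v)
(R(j(1), 11)*(-100))*(-202) = ((-28 - 8*11 + 3*1² + 1²*11)*(-100))*(-202) = ((-28 - 88 + 3*1 + 1*11)*(-100))*(-202) = ((-28 - 88 + 3 + 11)*(-100))*(-202) = -102*(-100)*(-202) = 10200*(-202) = -2060400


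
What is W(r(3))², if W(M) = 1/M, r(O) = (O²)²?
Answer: 1/6561 ≈ 0.00015242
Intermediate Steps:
r(O) = O⁴
W(r(3))² = (1/(3⁴))² = (1/81)² = 1/6561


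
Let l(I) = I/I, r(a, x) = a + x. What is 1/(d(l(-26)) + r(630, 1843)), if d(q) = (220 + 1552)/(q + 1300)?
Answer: 1301/3219145 ≈ 0.00040414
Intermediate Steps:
l(I) = 1
d(q) = 1772/(1300 + q)
1/(d(l(-26)) + r(630, 1843)) = 1/(1772/(1300 + 1) + (630 + 1843)) = 1/(1772/1301 + 2473) = 1/(3219145/1301) = 1301/3219145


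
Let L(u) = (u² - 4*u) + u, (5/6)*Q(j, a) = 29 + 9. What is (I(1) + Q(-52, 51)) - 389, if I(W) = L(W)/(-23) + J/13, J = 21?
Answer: -510838/1495 ≈ -341.70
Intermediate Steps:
Q(j, a) = 228/5 (Q(j, a) = 6*(29 + 9)/5 = (6/5)*38 = 228/5)
L(u) = u² - 3*u
I(W) = 21/13 - W*(-3 + W)/23 (I(W) = (W*(-3 + W))/(-23) + 21/13 = (W*(-3 + W))*(-1/23) + 21*(1/13) = -W*(-3 + W)/23 + 21/13 = 21/13 - W*(-3 + W)/23)
(I(1) + Q(-52, 51)) - 389 = ((21/13 - 1/23*1*(-3 + 1)) + 228/5) - 389 = ((21/13 - 1/23*1*(-2)) + 228/5) - 389 = ((21/13 + 2/23) + 228/5) - 389 = (509/299 + 228/5) - 389 = 70717/1495 - 389 = -510838/1495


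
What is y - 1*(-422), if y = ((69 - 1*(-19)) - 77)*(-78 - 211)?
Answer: -2757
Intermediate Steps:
y = -3179 (y = ((69 + 19) - 77)*(-289) = (88 - 77)*(-289) = 11*(-289) = -3179)
y - 1*(-422) = -3179 - 1*(-422) = -3179 + 422 = -2757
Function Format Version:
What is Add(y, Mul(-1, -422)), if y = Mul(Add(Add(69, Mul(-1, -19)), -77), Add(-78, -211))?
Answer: -2757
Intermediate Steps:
y = -3179 (y = Mul(Add(Add(69, 19), -77), -289) = Mul(Add(88, -77), -289) = Mul(11, -289) = -3179)
Add(y, Mul(-1, -422)) = Add(-3179, Mul(-1, -422)) = Add(-3179, 422) = -2757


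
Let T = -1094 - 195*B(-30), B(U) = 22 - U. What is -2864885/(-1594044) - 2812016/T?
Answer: 2257330675397/8953745148 ≈ 252.11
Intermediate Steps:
T = -11234 (T = -1094 - 195*(22 - 1*(-30)) = -1094 - 195*(22 + 30) = -1094 - 195*52 = -1094 - 10140 = -11234)
-2864885/(-1594044) - 2812016/T = -2864885/(-1594044) - 2812016/(-11234) = -2864885*(-1/1594044) - 2812016*(-1/11234) = 2864885/1594044 + 1406008/5617 = 2257330675397/8953745148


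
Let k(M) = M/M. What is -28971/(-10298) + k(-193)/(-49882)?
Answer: 361280281/128421209 ≈ 2.8132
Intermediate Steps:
k(M) = 1
-28971/(-10298) + k(-193)/(-49882) = -28971/(-10298) + 1/(-49882) = -28971*(-1/10298) + 1*(-1/49882) = 28971/10298 - 1/49882 = 361280281/128421209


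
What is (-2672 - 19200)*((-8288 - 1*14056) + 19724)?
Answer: 57304640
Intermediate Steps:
(-2672 - 19200)*((-8288 - 1*14056) + 19724) = -21872*((-8288 - 14056) + 19724) = -21872*(-22344 + 19724) = -21872*(-2620) = 57304640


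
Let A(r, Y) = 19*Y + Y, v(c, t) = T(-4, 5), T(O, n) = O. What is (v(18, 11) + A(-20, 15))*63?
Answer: 18648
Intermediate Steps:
v(c, t) = -4
A(r, Y) = 20*Y
(v(18, 11) + A(-20, 15))*63 = (-4 + 20*15)*63 = (-4 + 300)*63 = 296*63 = 18648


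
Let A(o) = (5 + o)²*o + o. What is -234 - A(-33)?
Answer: 25671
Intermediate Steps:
A(o) = o + o*(5 + o)² (A(o) = o*(5 + o)² + o = o + o*(5 + o)²)
-234 - A(-33) = -234 - (-33)*(1 + (5 - 33)²) = -234 - (-33)*(1 + (-28)²) = -234 - (-33)*(1 + 784) = -234 - (-33)*785 = -234 - 1*(-25905) = -234 + 25905 = 25671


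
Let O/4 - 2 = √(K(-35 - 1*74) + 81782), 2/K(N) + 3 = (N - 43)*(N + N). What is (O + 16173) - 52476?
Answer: -36295 + 32*√1402811361001/33133 ≈ -35151.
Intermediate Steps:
K(N) = 2/(-3 + 2*N*(-43 + N)) (K(N) = 2/(-3 + (N - 43)*(N + N)) = 2/(-3 + (-43 + N)*(2*N)) = 2/(-3 + 2*N*(-43 + N)))
O = 8 + 32*√1402811361001/33133 (O = 8 + 4*√(2/(-3 - 86*(-35 - 1*74) + 2*(-35 - 1*74)²) + 81782) = 8 + 4*√(2/(-3 - 86*(-35 - 74) + 2*(-35 - 74)²) + 81782) = 8 + 4*√(2/(-3 - 86*(-109) + 2*(-109)²) + 81782) = 8 + 4*√(2/(-3 + 9374 + 2*11881) + 81782) = 8 + 4*√(2/(-3 + 9374 + 23762) + 81782) = 8 + 4*√(2/33133 + 81782) = 8 + 4*√(2709683008/33133) = 8 + 4*(8*√1402811361001/33133) = 8 + 32*√1402811361001/33133 ≈ 1151.9)
(O + 16173) - 52476 = ((8 + 32*√1402811361001/33133) + 16173) - 52476 = (16181 + 32*√1402811361001/33133) - 52476 = -36295 + 32*√1402811361001/33133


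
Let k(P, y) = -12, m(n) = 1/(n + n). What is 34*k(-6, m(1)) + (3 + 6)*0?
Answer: -408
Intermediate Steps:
m(n) = 1/(2*n)
34*k(-6, m(1)) + (3 + 6)*0 = 34*(-12) + (3 + 6)*0 = -408 + 9*0 = -408 + 0 = -408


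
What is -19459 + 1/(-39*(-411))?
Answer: -311908310/16029 ≈ -19459.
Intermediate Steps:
-19459 + 1/(-39*(-411)) = -19459 + 1/16029 = -311908310/16029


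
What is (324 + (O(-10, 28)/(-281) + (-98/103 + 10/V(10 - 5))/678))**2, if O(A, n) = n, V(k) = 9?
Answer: 818078513654929272964/7797789449738649 ≈ 1.0491e+5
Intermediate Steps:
(324 + (O(-10, 28)/(-281) + (-98/103 + 10/V(10 - 5))/678))**2 = (324 + (28/(-281) + (-98/103 + 10/9)/678))**2 = (324 + (28*(-1/281) + (-98*1/103 + 10*(1/9))*(1/678)))**2 = (324 + (-28/281 + (-98/103 + 10/9)*(1/678)))**2 = (324 + (-28/281 + (148/927)*(1/678)))**2 = (324 + (-28/281 + 74/314253))**2 = (324 - 8778290/88305093)**2 = (28602071842/88305093)**2 = 818078513654929272964/7797789449738649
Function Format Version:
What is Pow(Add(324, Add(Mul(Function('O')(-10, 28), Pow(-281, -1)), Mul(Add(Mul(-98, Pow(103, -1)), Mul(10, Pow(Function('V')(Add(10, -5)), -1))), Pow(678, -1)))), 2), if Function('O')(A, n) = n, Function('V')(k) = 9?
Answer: Rational(818078513654929272964, 7797789449738649) ≈ 1.0491e+5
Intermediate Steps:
Pow(Add(324, Add(Mul(Function('O')(-10, 28), Pow(-281, -1)), Mul(Add(Mul(-98, Pow(103, -1)), Mul(10, Pow(Function('V')(Add(10, -5)), -1))), Pow(678, -1)))), 2) = Pow(Add(324, Add(Mul(28, Pow(-281, -1)), Mul(Add(Mul(-98, Pow(103, -1)), Mul(10, Pow(9, -1))), Pow(678, -1)))), 2) = Pow(Add(324, Add(Mul(28, Rational(-1, 281)), Mul(Add(Mul(-98, Rational(1, 103)), Mul(10, Rational(1, 9))), Rational(1, 678)))), 2) = Pow(Add(324, Add(Rational(-28, 281), Mul(Add(Rational(-98, 103), Rational(10, 9)), Rational(1, 678)))), 2) = Pow(Add(324, Add(Rational(-28, 281), Mul(Rational(148, 927), Rational(1, 678)))), 2) = Pow(Add(324, Add(Rational(-28, 281), Rational(74, 314253))), 2) = Pow(Add(324, Rational(-8778290, 88305093)), 2) = Pow(Rational(28602071842, 88305093), 2) = Rational(818078513654929272964, 7797789449738649)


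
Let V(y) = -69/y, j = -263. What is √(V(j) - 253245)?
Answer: 3*I*√1946298362/263 ≈ 503.23*I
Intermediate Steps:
√(V(j) - 253245) = √(-69/(-263) - 253245) = √(-69*(-1/263) - 253245) = √(69/263 - 253245) = √(-66603366/263) = 3*I*√1946298362/263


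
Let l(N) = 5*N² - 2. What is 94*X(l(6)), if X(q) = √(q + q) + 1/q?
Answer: 47/89 + 188*√89 ≈ 1774.1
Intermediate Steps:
l(N) = -2 + 5*N²
X(q) = 1/q + √2*√q (X(q) = √(2*q) + 1/q = √2*√q + 1/q = 1/q + √2*√q)
94*X(l(6)) = 94*((1 + √2*(-2 + 5*6²)^(3/2))/(-2 + 5*6²)) = 94*((1 + √2*(-2 + 5*36)^(3/2))/(-2 + 5*36)) = 94*((1 + √2*(-2 + 180)^(3/2))/(-2 + 180)) = 94*((1 + √2*178^(3/2))/178) = 94*((1 + √2*(178*√178))/178) = 94*((1 + 356*√89)/178) = 94*(1/178 + 2*√89) = 47/89 + 188*√89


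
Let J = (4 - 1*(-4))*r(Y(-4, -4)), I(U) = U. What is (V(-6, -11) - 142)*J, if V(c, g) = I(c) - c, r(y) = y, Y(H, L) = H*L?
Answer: -18176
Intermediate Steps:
J = 128 (J = (4 - 1*(-4))*(-4*(-4)) = (4 + 4)*16 = 8*16 = 128)
V(c, g) = 0 (V(c, g) = c - c = 0)
(V(-6, -11) - 142)*J = (0 - 142)*128 = -142*128 = -18176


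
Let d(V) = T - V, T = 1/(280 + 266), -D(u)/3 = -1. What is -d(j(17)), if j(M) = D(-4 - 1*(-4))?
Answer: 1637/546 ≈ 2.9982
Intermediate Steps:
D(u) = 3 (D(u) = -3*(-1) = 3)
T = 1/546 ≈ 0.0018315
j(M) = 3
d(V) = 1/546 - V
-d(j(17)) = -(1/546 - 1*3) = -(1/546 - 3) = -1*(-1637/546) = 1637/546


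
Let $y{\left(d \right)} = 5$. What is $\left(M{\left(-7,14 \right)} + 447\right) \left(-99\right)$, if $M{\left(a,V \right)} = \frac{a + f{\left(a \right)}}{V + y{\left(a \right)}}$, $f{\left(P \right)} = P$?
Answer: $- \frac{839421}{19} \approx -44180.0$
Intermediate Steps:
$M{\left(a,V \right)} = \frac{2 a}{5 + V}$ ($M{\left(a,V \right)} = \frac{a + a}{V + 5} = \frac{2 a}{5 + V}$)
$\left(M{\left(-7,14 \right)} + 447\right) \left(-99\right) = \left(2 \left(-7\right) \frac{1}{5 + 14} + 447\right) \left(-99\right) = \left(2 \left(-7\right) \frac{1}{19} + 447\right) \left(-99\right) = \left(- \frac{14}{19} + 447\right) \left(-99\right) = \frac{8479}{19} \left(-99\right) = - \frac{839421}{19}$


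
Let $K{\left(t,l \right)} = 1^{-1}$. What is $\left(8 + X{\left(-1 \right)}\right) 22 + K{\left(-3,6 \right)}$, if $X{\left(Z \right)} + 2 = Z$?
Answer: $111$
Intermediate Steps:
$K{\left(t,l \right)} = 1$
$X{\left(Z \right)} = -2 + Z$
$\left(8 + X{\left(-1 \right)}\right) 22 + K{\left(-3,6 \right)} = \left(8 - 3\right) 22 + 1 = 5 \cdot 22 + 1 = 110 + 1 = 111$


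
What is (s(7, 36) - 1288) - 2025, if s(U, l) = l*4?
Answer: -3169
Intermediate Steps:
s(U, l) = 4*l
(s(7, 36) - 1288) - 2025 = (4*36 - 1288) - 2025 = (144 - 1288) - 2025 = -1144 - 2025 = -3169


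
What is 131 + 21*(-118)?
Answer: -2347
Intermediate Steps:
131 + 21*(-118) = 131 - 2478 = -2347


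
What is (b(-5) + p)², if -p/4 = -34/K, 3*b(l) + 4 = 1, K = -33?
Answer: 28561/1089 ≈ 26.227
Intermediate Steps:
b(l) = -1 (b(l) = -4/3 + (⅓)*1 = -4/3 + ⅓ = -1)
p = -136/33 (p = -(-136)/(-33) = -(-136)*(-1)/33 = -4*34/33 = -136/33 ≈ -4.1212)
(b(-5) + p)² = (-1 - 136/33)² = (-169/33)² = 28561/1089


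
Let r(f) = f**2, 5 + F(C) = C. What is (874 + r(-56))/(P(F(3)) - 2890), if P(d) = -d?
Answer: -2005/1444 ≈ -1.3885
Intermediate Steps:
F(C) = -5 + C
(874 + r(-56))/(P(F(3)) - 2890) = (874 + (-56)**2)/(-(-5 + 3) - 2890) = (874 + 3136)/(-1*(-2) - 2890) = 4010/(2 - 2890) = 4010/(-2888) = 4010*(-1/2888) = -2005/1444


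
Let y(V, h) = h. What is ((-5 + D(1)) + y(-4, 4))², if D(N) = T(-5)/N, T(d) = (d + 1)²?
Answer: 225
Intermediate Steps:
T(d) = (1 + d)²
D(N) = 16/N (D(N) = (1 - 5)²/N = (-4)²/N = 16/N)
((-5 + D(1)) + y(-4, 4))² = ((-5 + 16/1) + 4)² = ((-5 + 16*1) + 4)² = ((-5 + 16) + 4)² = (11 + 4)² = 15² = 225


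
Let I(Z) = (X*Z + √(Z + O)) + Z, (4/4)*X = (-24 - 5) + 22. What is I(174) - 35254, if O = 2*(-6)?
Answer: -36298 + 9*√2 ≈ -36285.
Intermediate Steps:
O = -12
X = -7 (X = (-24 - 5) + 22 = -29 + 22 = -7)
I(Z) = √(-12 + Z) - 6*Z (I(Z) = (-7*Z + √(Z - 12)) + Z = (-7*Z + √(-12 + Z)) + Z = (√(-12 + Z) - 7*Z) + Z = √(-12 + Z) - 6*Z)
I(174) - 35254 = (√(-12 + 174) - 6*174) - 35254 = (√162 - 1044) - 35254 = (9*√2 - 1044) - 35254 = (-1044 + 9*√2) - 35254 = -36298 + 9*√2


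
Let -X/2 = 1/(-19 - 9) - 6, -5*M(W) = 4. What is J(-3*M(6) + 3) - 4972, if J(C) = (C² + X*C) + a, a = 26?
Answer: -1698079/350 ≈ -4851.7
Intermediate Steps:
M(W) = -⅘ (M(W) = -⅕*4 = -⅘)
X = 169/14 (X = -2*(1/(-19 - 9) - 6) = -2*(1/(-28) - 6) = -2*(-1/28 - 6) = -2*(-169/28) = 169/14 ≈ 12.071)
J(C) = 26 + C² + 169*C/14 (J(C) = (C² + 169*C/14) + 26 = 26 + C² + 169*C/14)
J(-3*M(6) + 3) - 4972 = (26 + (-3*(-⅘) + 3)² + 169*(-3*(-⅘) + 3)/14) - 4972 = (26 + (12/5 + 3)² + 169*(12/5 + 3)/14) - 4972 = (26 + (27/5)² + (169/14)*(27/5)) - 4972 = (26 + 729/25 + 4563/70) - 4972 = 42121/350 - 4972 = -1698079/350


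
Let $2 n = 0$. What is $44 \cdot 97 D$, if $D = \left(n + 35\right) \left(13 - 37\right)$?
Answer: $-3585120$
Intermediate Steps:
$n = 0$ ($n = \frac{1}{2} \cdot 0 = 0$)
$D = -840$ ($D = \left(0 + 35\right) \left(13 - 37\right) = 35 \left(-24\right) = -840$)
$44 \cdot 97 D = 44 \cdot 97 \left(-840\right) = 4268 \left(-840\right) = -3585120$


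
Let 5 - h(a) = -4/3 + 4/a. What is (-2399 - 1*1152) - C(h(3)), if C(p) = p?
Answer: -3556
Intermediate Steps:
h(a) = 19/3 - 4/a (h(a) = 5 - (-4/3 + 4/a) = 5 + (4/3 - 4/a) = 19/3 - 4/a)
(-2399 - 1*1152) - C(h(3)) = (-2399 - 1*1152) - (19/3 - 4/3) = (-2399 - 1152) - (19/3 - 4*⅓) = -3551 - (19/3 - 4/3) = -3551 - 1*5 = -3551 - 5 = -3556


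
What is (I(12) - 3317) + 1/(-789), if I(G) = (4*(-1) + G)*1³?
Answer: -2610802/789 ≈ -3309.0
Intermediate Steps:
I(G) = -4 + G (I(G) = (-4 + G)*1 = -4 + G)
(I(12) - 3317) + 1/(-789) = ((-4 + 12) - 3317) + 1/(-789) = (8 - 3317) - 1/789 = -3309 - 1/789 = -2610802/789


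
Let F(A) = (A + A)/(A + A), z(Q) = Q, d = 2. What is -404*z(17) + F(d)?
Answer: -6867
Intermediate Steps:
F(A) = 1 (F(A) = (2*A)/((2*A)) = (2*A)*(1/(2*A)) = 1)
-404*z(17) + F(d) = -404*17 + 1 = -6868 + 1 = -6867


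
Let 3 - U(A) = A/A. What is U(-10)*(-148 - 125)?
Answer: -546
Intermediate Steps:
U(A) = 2 (U(A) = 3 - A/A = 3 - 1*1 = 3 - 1 = 2)
U(-10)*(-148 - 125) = 2*(-148 - 125) = 2*(-273) = -546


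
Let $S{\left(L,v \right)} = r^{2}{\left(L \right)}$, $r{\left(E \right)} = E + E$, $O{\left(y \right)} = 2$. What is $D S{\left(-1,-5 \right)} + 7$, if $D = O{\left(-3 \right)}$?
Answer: $15$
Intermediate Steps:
$r{\left(E \right)} = 2 E$
$D = 2$
$S{\left(L,v \right)} = 4 L^{2}$ ($S{\left(L,v \right)} = \left(2 L\right)^{2} = 4 L^{2}$)
$D S{\left(-1,-5 \right)} + 7 = 2 \cdot 4 \left(-1\right)^{2} + 7 = 2 \cdot 4 \cdot 1 + 7 = 2 \cdot 4 + 7 = 8 + 7 = 15$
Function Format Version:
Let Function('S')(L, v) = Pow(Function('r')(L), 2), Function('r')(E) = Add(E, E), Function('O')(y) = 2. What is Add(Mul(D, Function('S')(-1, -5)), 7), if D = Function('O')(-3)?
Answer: 15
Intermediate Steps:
Function('r')(E) = Mul(2, E)
D = 2
Function('S')(L, v) = Mul(4, Pow(L, 2)) (Function('S')(L, v) = Pow(Mul(2, L), 2) = Mul(4, Pow(L, 2)))
Add(Mul(D, Function('S')(-1, -5)), 7) = Add(Mul(2, Mul(4, Pow(-1, 2))), 7) = Add(Mul(2, Mul(4, 1)), 7) = Add(Mul(2, 4), 7) = Add(8, 7) = 15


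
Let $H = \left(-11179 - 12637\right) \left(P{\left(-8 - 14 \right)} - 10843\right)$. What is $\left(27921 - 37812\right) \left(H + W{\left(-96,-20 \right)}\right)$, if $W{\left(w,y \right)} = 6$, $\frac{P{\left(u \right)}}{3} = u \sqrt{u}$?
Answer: $-2554221118554 - 15547227696 i \sqrt{22} \approx -2.5542 \cdot 10^{12} - 7.2923 \cdot 10^{10} i$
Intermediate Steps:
$P{\left(u \right)} = 3 u^{\frac{3}{2}}$ ($P{\left(u \right)} = 3 u \sqrt{u} = 3 u^{\frac{3}{2}}$)
$H = 258236888 + 1571856 i \sqrt{22}$ ($H = \left(-11179 - 12637\right) \left(3 \left(-8 - 14\right)^{\frac{3}{2}} - 10843\right) = - 23816 \left(3 \left(-22\right)^{\frac{3}{2}} - 10843\right) = - 23816 \left(3 \left(- 22 i \sqrt{22}\right) - 10843\right) = - 23816 \left(- 66 i \sqrt{22} - 10843\right) = - 23816 \left(-10843 - 66 i \sqrt{22}\right) = 258236888 + 1571856 i \sqrt{22} \approx 2.5824 \cdot 10^{8} + 7.3727 \cdot 10^{6} i$)
$\left(27921 - 37812\right) \left(H + W{\left(-96,-20 \right)}\right) = \left(27921 - 37812\right) \left(\left(258236888 + 1571856 i \sqrt{22}\right) + 6\right) = - 9891 \left(258236894 + 1571856 i \sqrt{22}\right) = -2554221118554 - 15547227696 i \sqrt{22}$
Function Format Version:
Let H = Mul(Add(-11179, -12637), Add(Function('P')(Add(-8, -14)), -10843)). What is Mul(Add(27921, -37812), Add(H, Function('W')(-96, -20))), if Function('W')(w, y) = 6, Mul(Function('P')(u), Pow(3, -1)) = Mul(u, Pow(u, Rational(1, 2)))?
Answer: Add(-2554221118554, Mul(-15547227696, I, Pow(22, Rational(1, 2)))) ≈ Add(-2.5542e+12, Mul(-7.2923e+10, I))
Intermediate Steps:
Function('P')(u) = Mul(3, Pow(u, Rational(3, 2))) (Function('P')(u) = Mul(3, Mul(u, Pow(u, Rational(1, 2)))) = Mul(3, Pow(u, Rational(3, 2))))
H = Add(258236888, Mul(1571856, I, Pow(22, Rational(1, 2)))) (H = Mul(Add(-11179, -12637), Add(Mul(3, Pow(Add(-8, -14), Rational(3, 2))), -10843)) = Mul(-23816, Add(Mul(3, Pow(-22, Rational(3, 2))), -10843)) = Mul(-23816, Add(Mul(3, Mul(-22, I, Pow(22, Rational(1, 2)))), -10843)) = Mul(-23816, Add(Mul(-66, I, Pow(22, Rational(1, 2))), -10843)) = Mul(-23816, Add(-10843, Mul(-66, I, Pow(22, Rational(1, 2))))) = Add(258236888, Mul(1571856, I, Pow(22, Rational(1, 2)))) ≈ Add(2.5824e+8, Mul(7.3727e+6, I)))
Mul(Add(27921, -37812), Add(H, Function('W')(-96, -20))) = Mul(Add(27921, -37812), Add(Add(258236888, Mul(1571856, I, Pow(22, Rational(1, 2)))), 6)) = Mul(-9891, Add(258236894, Mul(1571856, I, Pow(22, Rational(1, 2))))) = Add(-2554221118554, Mul(-15547227696, I, Pow(22, Rational(1, 2))))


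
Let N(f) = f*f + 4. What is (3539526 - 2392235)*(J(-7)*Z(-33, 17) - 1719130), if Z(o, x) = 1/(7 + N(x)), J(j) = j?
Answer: -591702721080037/300 ≈ -1.9723e+12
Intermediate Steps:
N(f) = 4 + f² (N(f) = f² + 4 = 4 + f²)
Z(o, x) = 1/(11 + x²) (Z(o, x) = 1/(7 + (4 + x²)) = 1/(11 + x²))
(3539526 - 2392235)*(J(-7)*Z(-33, 17) - 1719130) = (3539526 - 2392235)*(-7/(11 + 17²) - 1719130) = 1147291*(-7/(11 + 289) - 1719130) = 1147291*(-7/300 - 1719130) = 1147291*(-515739007/300) = -591702721080037/300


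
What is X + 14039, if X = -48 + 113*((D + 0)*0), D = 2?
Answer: 13991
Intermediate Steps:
X = -48 (X = -48 + 113*((2 + 0)*0) = -48 + 113*(2*0) = -48 + 113*0 = -48 + 0 = -48)
X + 14039 = -48 + 14039 = 13991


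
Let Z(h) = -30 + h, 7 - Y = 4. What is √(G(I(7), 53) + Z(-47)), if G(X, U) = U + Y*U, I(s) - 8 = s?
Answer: 3*√15 ≈ 11.619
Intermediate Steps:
Y = 3 (Y = 7 - 1*4 = 7 - 4 = 3)
I(s) = 8 + s
G(X, U) = 4*U (G(X, U) = U + 3*U = 4*U)
√(G(I(7), 53) + Z(-47)) = √(4*53 + (-30 - 47)) = √(212 - 77) = √135 = 3*√15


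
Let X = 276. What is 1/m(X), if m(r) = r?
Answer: 1/276 ≈ 0.0036232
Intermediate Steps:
1/m(X) = 1/276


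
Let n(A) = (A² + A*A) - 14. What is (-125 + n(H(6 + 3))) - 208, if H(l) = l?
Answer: -185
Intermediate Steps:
n(A) = -14 + 2*A² (n(A) = (A² + A²) - 14 = 2*A² - 14 = -14 + 2*A²)
(-125 + n(H(6 + 3))) - 208 = (-125 + (-14 + 2*(6 + 3)²)) - 208 = (-125 + (-14 + 2*9²)) - 208 = (-125 + (-14 + 2*81)) - 208 = (-125 + (-14 + 162)) - 208 = (-125 + 148) - 208 = 23 - 208 = -185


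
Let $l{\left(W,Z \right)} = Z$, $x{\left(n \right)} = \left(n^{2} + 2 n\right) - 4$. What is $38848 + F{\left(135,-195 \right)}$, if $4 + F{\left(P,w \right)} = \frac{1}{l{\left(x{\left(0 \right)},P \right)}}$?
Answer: $\frac{5243941}{135} \approx 38844.0$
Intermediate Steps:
$x{\left(n \right)} = -4 + n^{2} + 2 n$
$F{\left(P,w \right)} = -4 + \frac{1}{P}$
$38848 + F{\left(135,-195 \right)} = 38848 - \left(4 - \frac{1}{135}\right) = 38848 + \left(-4 + \frac{1}{135}\right) = 38848 - \frac{539}{135} = \frac{5243941}{135}$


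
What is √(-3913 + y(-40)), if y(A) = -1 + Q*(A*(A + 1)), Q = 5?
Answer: √3886 ≈ 62.338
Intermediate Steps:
y(A) = -1 + 5*A*(1 + A) (y(A) = -1 + 5*(A*(A + 1)) = -1 + 5*(A*(1 + A)) = -1 + 5*A*(1 + A))
√(-3913 + y(-40)) = √(-3913 + (-1 + 5*(-40) + 5*(-40)²)) = √(-3913 + (-1 - 200 + 5*1600)) = √(-3913 + (-1 - 200 + 8000)) = √(-3913 + 7799) = √3886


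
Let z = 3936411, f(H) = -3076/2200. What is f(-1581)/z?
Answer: -769/2165026050 ≈ -3.5519e-7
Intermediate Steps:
f(H) = -769/550 (f(H) = -3076*1/2200 = -769/550)
f(-1581)/z = -769/550/3936411 = -769/550*1/3936411 = -769/2165026050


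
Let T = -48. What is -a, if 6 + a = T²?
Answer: -2298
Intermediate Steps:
a = 2298 (a = -6 + (-48)² = -6 + 2304 = 2298)
-a = -1*2298 = -2298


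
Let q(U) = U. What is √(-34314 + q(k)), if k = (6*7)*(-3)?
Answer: 2*I*√8610 ≈ 185.58*I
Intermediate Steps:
k = -126 (k = 42*(-3) = -126)
√(-34314 + q(k)) = √(-34314 - 126) = √(-34440) = 2*I*√8610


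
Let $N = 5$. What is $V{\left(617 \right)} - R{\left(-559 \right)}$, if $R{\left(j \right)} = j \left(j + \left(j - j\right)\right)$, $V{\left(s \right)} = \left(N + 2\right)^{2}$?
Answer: $-312432$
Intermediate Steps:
$V{\left(s \right)} = 49$ ($V{\left(s \right)} = \left(5 + 2\right)^{2} = 7^{2} = 49$)
$R{\left(j \right)} = j^{2}$ ($R{\left(j \right)} = j \left(j + 0\right) = j j = j^{2}$)
$V{\left(617 \right)} - R{\left(-559 \right)} = 49 - \left(-559\right)^{2} = 49 - 312481 = -312432$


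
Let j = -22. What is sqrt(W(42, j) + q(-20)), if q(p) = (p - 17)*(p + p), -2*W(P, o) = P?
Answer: sqrt(1459) ≈ 38.197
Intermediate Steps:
W(P, o) = -P/2
q(p) = 2*p*(-17 + p) (q(p) = (-17 + p)*(2*p) = 2*p*(-17 + p))
sqrt(W(42, j) + q(-20)) = sqrt(-1/2*42 + 2*(-20)*(-17 - 20)) = sqrt(-21 + 2*(-20)*(-37)) = sqrt(-21 + 1480) = sqrt(1459)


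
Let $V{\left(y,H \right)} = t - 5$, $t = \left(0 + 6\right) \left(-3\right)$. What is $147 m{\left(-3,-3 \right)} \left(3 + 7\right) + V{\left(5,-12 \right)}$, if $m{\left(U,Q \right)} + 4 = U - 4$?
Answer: $-16193$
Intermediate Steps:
$m{\left(U,Q \right)} = -8 + U$ ($m{\left(U,Q \right)} = -4 + \left(U - 4\right) = -4 + \left(-4 + U\right) = -8 + U$)
$t = -18$ ($t = 6 \left(-3\right) = -18$)
$V{\left(y,H \right)} = -23$ ($V{\left(y,H \right)} = -18 - 5 = -23$)
$147 m{\left(-3,-3 \right)} \left(3 + 7\right) + V{\left(5,-12 \right)} = 147 \left(-8 - 3\right) \left(3 + 7\right) - 23 = 147 \left(\left(-11\right) 10\right) - 23 = 147 \left(-110\right) - 23 = -16170 - 23 = -16193$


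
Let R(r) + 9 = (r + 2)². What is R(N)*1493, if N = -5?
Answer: 0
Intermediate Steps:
R(r) = -9 + (2 + r)² (R(r) = -9 + (r + 2)² = -9 + (2 + r)²)
R(N)*1493 = (-9 + (2 - 5)²)*1493 = (-9 + (-3)²)*1493 = (-9 + 9)*1493 = 0*1493 = 0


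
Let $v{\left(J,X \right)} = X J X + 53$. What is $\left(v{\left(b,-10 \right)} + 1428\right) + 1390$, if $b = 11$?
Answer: $3971$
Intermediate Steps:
$v{\left(J,X \right)} = 53 + J X^{2}$ ($v{\left(J,X \right)} = J X X + 53 = J X^{2} + 53 = 53 + J X^{2}$)
$\left(v{\left(b,-10 \right)} + 1428\right) + 1390 = \left(\left(53 + 11 \left(-10\right)^{2}\right) + 1428\right) + 1390 = \left(\left(53 + 11 \cdot 100\right) + 1428\right) + 1390 = \left(\left(53 + 1100\right) + 1428\right) + 1390 = \left(1153 + 1428\right) + 1390 = 2581 + 1390 = 3971$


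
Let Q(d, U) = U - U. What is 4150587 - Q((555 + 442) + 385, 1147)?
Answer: 4150587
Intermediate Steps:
Q(d, U) = 0
4150587 - Q((555 + 442) + 385, 1147) = 4150587 - 1*0 = 4150587 + 0 = 4150587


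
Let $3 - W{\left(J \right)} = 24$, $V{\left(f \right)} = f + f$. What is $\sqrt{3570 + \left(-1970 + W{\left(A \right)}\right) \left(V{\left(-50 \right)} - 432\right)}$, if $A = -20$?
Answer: $\sqrt{1062782} \approx 1030.9$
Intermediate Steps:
$V{\left(f \right)} = 2 f$
$W{\left(J \right)} = -21$ ($W{\left(J \right)} = 3 - 24 = -21$)
$\sqrt{3570 + \left(-1970 + W{\left(A \right)}\right) \left(V{\left(-50 \right)} - 432\right)} = \sqrt{3570 + \left(-1970 - 21\right) \left(2 \left(-50\right) - 432\right)} = \sqrt{3570 - 1991 \left(-100 - 432\right)} = \sqrt{3570 - -1059212} = \sqrt{3570 + 1059212} = \sqrt{1062782}$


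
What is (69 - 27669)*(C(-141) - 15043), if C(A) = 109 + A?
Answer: 416070000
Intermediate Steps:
(69 - 27669)*(C(-141) - 15043) = (69 - 27669)*((109 - 141) - 15043) = -27600*(-32 - 15043) = -27600*(-15075) = 416070000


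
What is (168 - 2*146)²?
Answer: 15376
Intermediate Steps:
(168 - 2*146)² = (168 - 292)² = (-124)² = 15376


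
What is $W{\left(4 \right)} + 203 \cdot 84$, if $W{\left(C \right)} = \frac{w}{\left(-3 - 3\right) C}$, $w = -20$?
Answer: $\frac{102317}{6} \approx 17053.0$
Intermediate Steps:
$W{\left(C \right)} = \frac{10}{3 C}$ ($W{\left(C \right)} = - \frac{20}{\left(-3 - 3\right) C} = - \frac{20}{\left(-6\right) C} = - 20 \left(- \frac{1}{6 C}\right) = \frac{10}{3 C}$)
$W{\left(4 \right)} + 203 \cdot 84 = \frac{10}{3 \cdot 4} + 203 \cdot 84 = \frac{10}{3} \cdot \frac{1}{4} + 17052 = \frac{5}{6} + 17052 = \frac{102317}{6}$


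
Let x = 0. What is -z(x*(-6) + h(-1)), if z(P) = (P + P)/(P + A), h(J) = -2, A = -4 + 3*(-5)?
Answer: -4/21 ≈ -0.19048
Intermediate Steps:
A = -19 (A = -4 - 15 = -19)
z(P) = 2*P/(-19 + P) (z(P) = (P + P)/(P - 19) = (2*P)/(-19 + P) = 2*P/(-19 + P))
-z(x*(-6) + h(-1)) = -2*(0*(-6) - 2)/(-19 + (0*(-6) - 2)) = -2*(0 - 2)/(-19 + (0 - 2)) = -2*(-2)/(-19 - 2) = -2*(-2)/(-21) = -2*(-2)*(-1)/21 = -1*4/21 = -4/21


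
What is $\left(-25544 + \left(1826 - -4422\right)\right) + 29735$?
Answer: $10439$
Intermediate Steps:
$\left(-25544 + \left(1826 - -4422\right)\right) + 29735 = \left(-25544 + \left(1826 + 4422\right)\right) + 29735 = \left(-25544 + 6248\right) + 29735 = -19296 + 29735 = 10439$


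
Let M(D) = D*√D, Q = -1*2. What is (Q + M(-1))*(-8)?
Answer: 16 + 8*I ≈ 16.0 + 8.0*I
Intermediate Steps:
Q = -2
M(D) = D^(3/2)
(Q + M(-1))*(-8) = (-2 + (-1)^(3/2))*(-8) = (-2 - I)*(-8) = 16 + 8*I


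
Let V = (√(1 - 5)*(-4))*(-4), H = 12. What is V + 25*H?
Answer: 300 + 32*I ≈ 300.0 + 32.0*I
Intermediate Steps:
V = 32*I (V = (√(-4)*(-4))*(-4) = ((2*I)*(-4))*(-4) = -8*I*(-4) = 32*I ≈ 32.0*I)
V + 25*H = 32*I + 25*12 = 32*I + 300 = 300 + 32*I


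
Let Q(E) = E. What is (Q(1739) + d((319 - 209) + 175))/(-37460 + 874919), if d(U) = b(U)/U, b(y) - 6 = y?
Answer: 165302/79558605 ≈ 0.0020777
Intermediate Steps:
b(y) = 6 + y
d(U) = (6 + U)/U
(Q(1739) + d((319 - 209) + 175))/(-37460 + 874919) = (1739 + (6 + ((319 - 209) + 175))/((319 - 209) + 175))/(-37460 + 874919) = (1739 + (6 + (110 + 175))/(110 + 175))/837459 = (1739 + (6 + 285)/285)*(1/837459) = (1739 + (1/285)*291)*(1/837459) = (1739 + 97/95)*(1/837459) = (165302/95)*(1/837459) = 165302/79558605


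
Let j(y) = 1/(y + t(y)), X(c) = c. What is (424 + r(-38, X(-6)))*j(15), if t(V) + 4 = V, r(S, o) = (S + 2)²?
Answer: 860/13 ≈ 66.154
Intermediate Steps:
r(S, o) = (2 + S)²
t(V) = -4 + V
j(y) = 1/(-4 + 2*y) (j(y) = 1/(y + (-4 + y)) = 1/(-4 + 2*y))
(424 + r(-38, X(-6)))*j(15) = (424 + (2 - 38)²)*(1/(2*(-2 + 15))) = (424 + (-36)²)*((½)/13) = (424 + 1296)*((½)*(1/13)) = 1720*(1/26) = 860/13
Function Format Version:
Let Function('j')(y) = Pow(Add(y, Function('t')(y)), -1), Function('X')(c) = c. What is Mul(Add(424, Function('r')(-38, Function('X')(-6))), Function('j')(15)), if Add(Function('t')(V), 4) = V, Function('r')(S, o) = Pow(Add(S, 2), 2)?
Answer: Rational(860, 13) ≈ 66.154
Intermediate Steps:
Function('r')(S, o) = Pow(Add(2, S), 2)
Function('t')(V) = Add(-4, V)
Function('j')(y) = Pow(Add(-4, Mul(2, y)), -1) (Function('j')(y) = Pow(Add(y, Add(-4, y)), -1) = Pow(Add(-4, Mul(2, y)), -1))
Mul(Add(424, Function('r')(-38, Function('X')(-6))), Function('j')(15)) = Mul(Add(424, Pow(Add(2, -38), 2)), Mul(Rational(1, 2), Pow(Add(-2, 15), -1))) = Mul(Add(424, Pow(-36, 2)), Mul(Rational(1, 2), Pow(13, -1))) = Mul(Add(424, 1296), Mul(Rational(1, 2), Rational(1, 13))) = Mul(1720, Rational(1, 26)) = Rational(860, 13)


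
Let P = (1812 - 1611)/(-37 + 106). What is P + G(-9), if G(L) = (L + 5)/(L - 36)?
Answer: 3107/1035 ≈ 3.0019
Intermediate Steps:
G(L) = (5 + L)/(-36 + L)
P = 67/23 (P = 201/69 = 201*(1/69) = 67/23 ≈ 2.9130)
P + G(-9) = 67/23 + (5 - 9)/(-36 - 9) = 67/23 - 4/(-45) = 67/23 - 1/45*(-4) = 67/23 + 4/45 = 3107/1035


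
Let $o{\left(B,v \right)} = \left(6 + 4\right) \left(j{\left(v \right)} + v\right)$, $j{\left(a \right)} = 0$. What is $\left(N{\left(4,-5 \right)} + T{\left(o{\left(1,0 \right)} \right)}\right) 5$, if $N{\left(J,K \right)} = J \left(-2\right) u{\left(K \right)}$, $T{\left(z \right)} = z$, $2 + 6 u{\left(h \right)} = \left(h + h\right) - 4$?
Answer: $\frac{320}{3} \approx 106.67$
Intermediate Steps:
$u{\left(h \right)} = -1 + \frac{h}{3}$ ($u{\left(h \right)} = - \frac{1}{3} + \frac{\left(h + h\right) - 4}{6} = - \frac{1}{3} + \frac{2 h - 4}{6} = - \frac{1}{3} + \frac{-4 + 2 h}{6} = - \frac{1}{3} + \left(- \frac{2}{3} + \frac{h}{3}\right) = -1 + \frac{h}{3}$)
$o{\left(B,v \right)} = 10 v$ ($o{\left(B,v \right)} = \left(6 + 4\right) \left(0 + v\right) = 10 v$)
$N{\left(J,K \right)} = - 2 J \left(-1 + \frac{K}{3}\right)$ ($N{\left(J,K \right)} = J \left(-2\right) \left(-1 + \frac{K}{3}\right) = - 2 J \left(-1 + \frac{K}{3}\right)$)
$\left(N{\left(4,-5 \right)} + T{\left(o{\left(1,0 \right)} \right)}\right) 5 = \left(\frac{2}{3} \cdot 4 \left(3 - -5\right) + 10 \cdot 0\right) 5 = \left(\frac{2}{3} \cdot 4 \left(3 + 5\right) + 0\right) 5 = \left(\frac{2}{3} \cdot 4 \cdot 8 + 0\right) 5 = \left(\frac{64}{3} + 0\right) 5 = \frac{64}{3} \cdot 5 = \frac{320}{3}$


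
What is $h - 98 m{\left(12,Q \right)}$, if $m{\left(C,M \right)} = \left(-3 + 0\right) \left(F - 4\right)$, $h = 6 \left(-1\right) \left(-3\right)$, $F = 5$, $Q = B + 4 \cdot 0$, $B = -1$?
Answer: $312$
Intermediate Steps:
$Q = -1$ ($Q = -1 + 4 \cdot 0 = -1 + 0 = -1$)
$h = 18$ ($h = \left(-6\right) \left(-3\right) = 18$)
$m{\left(C,M \right)} = -3$ ($m{\left(C,M \right)} = \left(-3 + 0\right) \left(5 - 4\right) = \left(-3\right) 1 = -3$)
$h - 98 m{\left(12,Q \right)} = 18 - -294 = 18 + 294 = 312$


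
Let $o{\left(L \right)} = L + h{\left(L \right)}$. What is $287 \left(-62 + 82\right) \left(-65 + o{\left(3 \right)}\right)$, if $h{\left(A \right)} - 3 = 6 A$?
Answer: $-235340$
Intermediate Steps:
$h{\left(A \right)} = 3 + 6 A$
$o{\left(L \right)} = 3 + 7 L$ ($o{\left(L \right)} = L + \left(3 + 6 L\right) = 3 + 7 L$)
$287 \left(-62 + 82\right) \left(-65 + o{\left(3 \right)}\right) = 287 \left(-62 + 82\right) \left(-65 + \left(3 + 7 \cdot 3\right)\right) = 287 \cdot 20 \left(-65 + \left(3 + 21\right)\right) = 287 \cdot 20 \left(-65 + 24\right) = 287 \cdot 20 \left(-41\right) = 287 \left(-820\right) = -235340$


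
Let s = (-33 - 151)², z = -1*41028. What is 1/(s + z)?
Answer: -1/7172 ≈ -0.00013943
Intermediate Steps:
z = -41028
s = 33856 (s = (-184)² = 33856)
1/(s + z) = 1/(33856 - 41028) = 1/(-7172) = -1/7172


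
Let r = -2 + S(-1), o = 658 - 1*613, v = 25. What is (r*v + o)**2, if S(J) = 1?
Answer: 400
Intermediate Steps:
o = 45 (o = 658 - 613 = 45)
r = -1 (r = -2 + 1 = -1)
(r*v + o)**2 = (-1*25 + 45)**2 = (-25 + 45)**2 = 20**2 = 400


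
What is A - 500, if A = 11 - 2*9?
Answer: -507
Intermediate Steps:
A = -7 (A = 11 - 18 = -7)
A - 500 = -7 - 500 = -507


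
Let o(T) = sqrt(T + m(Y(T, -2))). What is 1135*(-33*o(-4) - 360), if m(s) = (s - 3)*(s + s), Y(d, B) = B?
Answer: -558420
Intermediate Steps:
m(s) = 2*s*(-3 + s) (m(s) = (-3 + s)*(2*s) = 2*s*(-3 + s))
o(T) = sqrt(20 + T) (o(T) = sqrt(T + 2*(-2)*(-3 - 2)) = sqrt(T + 2*(-2)*(-5)) = sqrt(T + 20) = sqrt(20 + T))
1135*(-33*o(-4) - 360) = 1135*(-33*sqrt(20 - 4) - 360) = 1135*(-33*sqrt(16) - 360) = 1135*(-33*4 - 360) = 1135*(-132 - 360) = 1135*(-492) = -558420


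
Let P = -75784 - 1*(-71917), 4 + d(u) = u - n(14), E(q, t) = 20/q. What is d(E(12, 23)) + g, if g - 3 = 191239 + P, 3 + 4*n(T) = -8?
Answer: 2248505/12 ≈ 1.8738e+5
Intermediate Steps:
n(T) = -11/4 (n(T) = -¾ + (¼)*(-8) = -¾ - 2 = -11/4)
d(u) = -5/4 + u (d(u) = -4 + (u - 1*(-11/4)) = -4 + (u + 11/4) = -4 + (11/4 + u) = -5/4 + u)
P = -3867 (P = -75784 + 71917 = -3867)
g = 187375 (g = 3 + (191239 - 3867) = 3 + 187372 = 187375)
d(E(12, 23)) + g = (-5/4 + 20/12) + 187375 = (-5/4 + 20*(1/12)) + 187375 = (-5/4 + 5/3) + 187375 = 5/12 + 187375 = 2248505/12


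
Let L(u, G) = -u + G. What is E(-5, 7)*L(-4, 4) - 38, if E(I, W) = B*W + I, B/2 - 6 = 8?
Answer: 1490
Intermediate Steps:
L(u, G) = G - u
B = 28 (B = 12 + 2*8 = 12 + 16 = 28)
E(I, W) = I + 28*W (E(I, W) = 28*W + I = I + 28*W)
E(-5, 7)*L(-4, 4) - 38 = (-5 + 28*7)*(4 - 1*(-4)) - 38 = (-5 + 196)*(4 + 4) - 38 = 191*8 - 38 = 1528 - 38 = 1490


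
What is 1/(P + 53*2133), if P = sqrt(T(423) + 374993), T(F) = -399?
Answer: 113049/12779701807 - sqrt(374594)/12779701807 ≈ 8.7981e-6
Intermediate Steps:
P = sqrt(374594) (P = sqrt(-399 + 374993) = sqrt(374594) ≈ 612.04)
1/(P + 53*2133) = 1/(sqrt(374594) + 53*2133) = 1/(sqrt(374594) + 113049) = 1/(113049 + sqrt(374594))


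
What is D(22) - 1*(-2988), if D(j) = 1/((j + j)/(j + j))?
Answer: 2989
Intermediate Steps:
D(j) = 1 (D(j) = 1/((2*j)/((2*j))) = 1/((2*j)*(1/(2*j))) = 1/1 = 1)
D(22) - 1*(-2988) = 1 - 1*(-2988) = 1 + 2988 = 2989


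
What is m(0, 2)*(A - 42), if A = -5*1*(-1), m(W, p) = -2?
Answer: 74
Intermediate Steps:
A = 5 (A = -5*(-1) = 5)
m(0, 2)*(A - 42) = -2*(5 - 42) = -2*(-37) = 74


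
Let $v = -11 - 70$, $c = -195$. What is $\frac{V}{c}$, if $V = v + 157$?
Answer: $- \frac{76}{195} \approx -0.38974$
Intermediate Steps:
$v = -81$ ($v = -11 - 70 = -81$)
$V = 76$ ($V = -81 + 157 = 76$)
$\frac{V}{c} = \frac{76}{-195} = 76 \left(- \frac{1}{195}\right) = - \frac{76}{195}$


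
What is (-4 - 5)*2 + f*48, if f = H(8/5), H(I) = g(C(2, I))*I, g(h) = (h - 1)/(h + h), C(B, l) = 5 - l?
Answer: 774/85 ≈ 9.1059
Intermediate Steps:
g(h) = (-1 + h)/(2*h) (g(h) = (-1 + h)/((2*h)) = (-1 + h)*(1/(2*h)) = (-1 + h)/(2*h))
H(I) = I*(4 - I)/(2*(5 - I)) (H(I) = ((-1 + (5 - I))/(2*(5 - I)))*I = ((4 - I)/(2*(5 - I)))*I = I*(4 - I)/(2*(5 - I)))
f = 48/85 (f = (8/5)*(-4 + 8/5)/(2*(-5 + 8/5)) = (8*(1/5))*(-4 + 8*(1/5))/(2*(-5 + 8*(1/5))) = (1/2)*(8/5)*(-4 + 8/5)/(-5 + 8/5) = (1/2)*(8/5)*(-12/5)/(-17/5) = (1/2)*(8/5)*(-5/17)*(-12/5) = 48/85 ≈ 0.56471)
(-4 - 5)*2 + f*48 = (-4 - 5)*2 + (48/85)*48 = -9*2 + 2304/85 = -18 + 2304/85 = 774/85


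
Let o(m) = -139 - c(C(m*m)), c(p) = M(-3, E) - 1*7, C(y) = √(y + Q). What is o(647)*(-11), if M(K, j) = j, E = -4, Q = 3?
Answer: 1408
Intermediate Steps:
C(y) = √(3 + y) (C(y) = √(y + 3) = √(3 + y))
c(p) = -11 (c(p) = -4 - 1*7 = -4 - 7 = -11)
o(m) = -128 (o(m) = -139 - 1*(-11) = -139 + 11 = -128)
o(647)*(-11) = -128*(-11) = 1408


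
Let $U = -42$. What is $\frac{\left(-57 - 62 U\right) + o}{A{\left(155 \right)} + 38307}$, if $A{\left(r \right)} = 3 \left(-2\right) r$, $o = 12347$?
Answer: $\frac{14894}{37377} \approx 0.39848$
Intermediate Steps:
$A{\left(r \right)} = - 6 r$
$\frac{\left(-57 - 62 U\right) + o}{A{\left(155 \right)} + 38307} = \frac{\left(-57 - -2604\right) + 12347}{\left(-6\right) 155 + 38307} = \frac{\left(-57 + 2604\right) + 12347}{-930 + 38307} = \frac{2547 + 12347}{37377} = 14894 \cdot \frac{1}{37377} = \frac{14894}{37377}$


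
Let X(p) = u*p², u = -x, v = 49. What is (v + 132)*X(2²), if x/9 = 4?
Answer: -104256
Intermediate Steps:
x = 36 (x = 9*4 = 36)
u = -36 (u = -1*36 = -36)
X(p) = -36*p²
(v + 132)*X(2²) = (49 + 132)*(-36*(2²)²) = 181*(-36*4²) = 181*(-36*16) = 181*(-576) = -104256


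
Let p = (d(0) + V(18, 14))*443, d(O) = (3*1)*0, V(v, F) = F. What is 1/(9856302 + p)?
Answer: 1/9862504 ≈ 1.0139e-7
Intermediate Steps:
d(O) = 0 (d(O) = 3*0 = 0)
p = 6202 (p = (0 + 14)*443 = 14*443 = 6202)
1/(9856302 + p) = 1/(9856302 + 6202) = 1/9862504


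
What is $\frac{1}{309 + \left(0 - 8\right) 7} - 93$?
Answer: $- \frac{23528}{253} \approx -92.996$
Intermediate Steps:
$\frac{1}{309 + \left(0 - 8\right) 7} - 93 = \frac{1}{309 - 56} - 93 = \frac{1}{253} - 93 = - \frac{23528}{253}$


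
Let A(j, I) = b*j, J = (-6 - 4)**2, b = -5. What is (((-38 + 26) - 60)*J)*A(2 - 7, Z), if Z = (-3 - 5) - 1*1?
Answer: -180000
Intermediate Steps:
Z = -9 (Z = -8 - 1 = -9)
J = 100 (J = (-10)**2 = 100)
A(j, I) = -5*j
(((-38 + 26) - 60)*J)*A(2 - 7, Z) = (((-38 + 26) - 60)*100)*(-5*(2 - 7)) = ((-12 - 60)*100)*(-5*(-5)) = -72*100*25 = -7200*25 = -180000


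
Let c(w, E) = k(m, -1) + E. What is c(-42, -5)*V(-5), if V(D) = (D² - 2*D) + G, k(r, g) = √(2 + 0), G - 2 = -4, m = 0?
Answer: -165 + 33*√2 ≈ -118.33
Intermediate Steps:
G = -2 (G = 2 - 4 = -2)
k(r, g) = √2
c(w, E) = E + √2 (c(w, E) = √2 + E = E + √2)
V(D) = -2 + D² - 2*D (V(D) = (D² - 2*D) - 2 = -2 + D² - 2*D)
c(-42, -5)*V(-5) = (-5 + √2)*(-2 + (-5)² - 2*(-5)) = (-5 + √2)*(-2 + 25 + 10) = (-5 + √2)*33 = -165 + 33*√2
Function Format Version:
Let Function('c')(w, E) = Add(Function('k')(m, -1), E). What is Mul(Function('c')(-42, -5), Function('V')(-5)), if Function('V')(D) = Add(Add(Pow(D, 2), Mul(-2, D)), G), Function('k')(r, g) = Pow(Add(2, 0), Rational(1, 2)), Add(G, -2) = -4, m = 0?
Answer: Add(-165, Mul(33, Pow(2, Rational(1, 2)))) ≈ -118.33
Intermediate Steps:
G = -2 (G = Add(2, -4) = -2)
Function('k')(r, g) = Pow(2, Rational(1, 2))
Function('c')(w, E) = Add(E, Pow(2, Rational(1, 2))) (Function('c')(w, E) = Add(Pow(2, Rational(1, 2)), E) = Add(E, Pow(2, Rational(1, 2))))
Function('V')(D) = Add(-2, Pow(D, 2), Mul(-2, D)) (Function('V')(D) = Add(Add(Pow(D, 2), Mul(-2, D)), -2) = Add(-2, Pow(D, 2), Mul(-2, D)))
Mul(Function('c')(-42, -5), Function('V')(-5)) = Mul(Add(-5, Pow(2, Rational(1, 2))), Add(-2, Pow(-5, 2), Mul(-2, -5))) = Mul(Add(-5, Pow(2, Rational(1, 2))), Add(-2, 25, 10)) = Mul(Add(-5, Pow(2, Rational(1, 2))), 33) = Add(-165, Mul(33, Pow(2, Rational(1, 2))))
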